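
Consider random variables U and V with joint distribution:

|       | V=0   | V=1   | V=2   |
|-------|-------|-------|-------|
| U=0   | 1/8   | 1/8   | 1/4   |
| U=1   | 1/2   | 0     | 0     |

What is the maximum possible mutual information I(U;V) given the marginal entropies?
The upper bound on mutual information is I(U;V) ≤ min(H(U), H(V)).

Marginal P(U) (row sums):
  P(U=0) = 1/8 + 1/8 + 1/4 = 1/2
  P(U=1) = 1/2 + 0 + 0 = 1/2
Marginal P(V) (column sums):
  P(V=0) = 1/8 + 1/2 = 5/8
  P(V=1) = 1/8 + 0 = 1/8
  P(V=2) = 1/4 + 0 = 1/4

H(U) = -[(1/2)·log₂(1/2) + (1/2)·log₂(1/2)]
  = 0.5000 + 0.5000
  = 1.0000 bits
H(V) = -[(5/8)·log₂(5/8) + (1/8)·log₂(1/8) + (1/4)·log₂(1/4)]
  = 0.4238 + 0.3750 + 0.5000
  = 1.2988 bits

Maximum possible I(U;V) = min(1.0000, 1.2988) = 1.0000 bits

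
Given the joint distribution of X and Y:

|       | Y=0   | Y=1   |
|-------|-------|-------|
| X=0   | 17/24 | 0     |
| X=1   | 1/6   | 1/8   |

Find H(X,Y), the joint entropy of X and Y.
H(X,Y) = -Σ P(X,Y) log₂ P(X,Y), summed over the non-zero cells:
H(X,Y) = -[(17/24)·log₂(17/24) + (1/6)·log₂(1/6) + (1/8)·log₂(1/8)]
  = 0.3524 + 0.4308 + 0.3750
  = 1.1582 bits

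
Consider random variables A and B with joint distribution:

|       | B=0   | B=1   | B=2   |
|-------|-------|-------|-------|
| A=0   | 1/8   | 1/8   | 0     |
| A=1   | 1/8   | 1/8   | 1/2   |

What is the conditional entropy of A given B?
Marginal P(B) (column sums):
  P(B=0) = 1/8 + 1/8 = 1/4
  P(B=1) = 1/8 + 1/8 = 1/4
  P(B=2) = 0 + 1/2 = 1/2

H(A|B) = -Σ P(A,B)·log₂ P(A|B), where P(A|B) = P(A,B) / P(B)
  (cells with P(A,B) = 0 contribute 0)
  (A=0,B=0): P(A|B) = (1/8)/(1/4) = 1/2;  -(1/8)·log₂(1/2) = 0.1250
  (A=0,B=1): P(A|B) = (1/8)/(1/4) = 1/2;  -(1/8)·log₂(1/2) = 0.1250
  (A=1,B=0): P(A|B) = (1/8)/(1/4) = 1/2;  -(1/8)·log₂(1/2) = 0.1250
  (A=1,B=1): P(A|B) = (1/8)/(1/4) = 1/2;  -(1/8)·log₂(1/2) = 0.1250
  (A=1,B=2): P(A|B) = (1/2)/(1/2) = 1;  -(1/2)·log₂(1) = 0.0000
H(A|B) = 0.1250 + 0.1250 + 0.1250 + 0.1250 + 0.0000
  = 0.5000 bits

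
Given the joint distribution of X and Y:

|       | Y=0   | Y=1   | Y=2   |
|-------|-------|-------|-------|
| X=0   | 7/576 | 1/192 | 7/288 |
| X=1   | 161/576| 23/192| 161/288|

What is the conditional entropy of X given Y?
Marginal P(Y) (column sums):
  P(Y=0) = 7/576 + 161/576 = 7/24
  P(Y=1) = 1/192 + 23/192 = 1/8
  P(Y=2) = 7/288 + 161/288 = 7/12

H(X|Y) = -Σ P(X,Y)·log₂ P(X|Y), where P(X|Y) = P(X,Y) / P(Y)
  (X=0,Y=0): P(X|Y) = (7/576)/(7/24) = 1/24;  -(7/576)·log₂(1/24) = 0.0557
  (X=0,Y=1): P(X|Y) = (1/192)/(1/8) = 1/24;  -(1/192)·log₂(1/24) = 0.0239
  (X=0,Y=2): P(X|Y) = (7/288)/(7/12) = 1/24;  -(7/288)·log₂(1/24) = 0.1114
  (X=1,Y=0): P(X|Y) = (161/576)/(7/24) = 23/24;  -(161/576)·log₂(23/24) = 0.0172
  (X=1,Y=1): P(X|Y) = (23/192)/(1/8) = 23/24;  -(23/192)·log₂(23/24) = 0.0074
  (X=1,Y=2): P(X|Y) = (161/288)/(7/12) = 23/24;  -(161/288)·log₂(23/24) = 0.0343
H(X|Y) = 0.0557 + 0.0239 + 0.1114 + 0.0172 + 0.0074 + 0.0343
  = 0.2499 bits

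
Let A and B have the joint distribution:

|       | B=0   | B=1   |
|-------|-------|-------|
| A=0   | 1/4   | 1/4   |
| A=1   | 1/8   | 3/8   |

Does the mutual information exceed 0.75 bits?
Marginal P(A) (row sums):
  P(A=0) = 1/4 + 1/4 = 1/2
  P(A=1) = 1/8 + 3/8 = 1/2
Marginal P(B) (column sums):
  P(B=0) = 1/4 + 1/8 = 3/8
  P(B=1) = 1/4 + 3/8 = 5/8

H(A) = -[(1/2)·log₂(1/2) + (1/2)·log₂(1/2)]
  = 0.5000 + 0.5000
  = 1.0000 bits
H(B) = -[(3/8)·log₂(3/8) + (5/8)·log₂(5/8)]
  = 0.5306 + 0.4238
  = 0.9544 bits
H(A,B) = -[(1/4)·log₂(1/4) + (1/4)·log₂(1/4) + (1/8)·log₂(1/8) + (3/8)·log₂(3/8)]
  = 0.5000 + 0.5000 + 0.3750 + 0.5306
  = 1.9056 bits

I(A;B) = H(A) + H(B) - H(A,B)
  = 1.0000 + 0.9544 - 1.9056
  = 0.0488 bits

No. I(A;B) = 0.0488 bits, which is ≤ 0.75 bits.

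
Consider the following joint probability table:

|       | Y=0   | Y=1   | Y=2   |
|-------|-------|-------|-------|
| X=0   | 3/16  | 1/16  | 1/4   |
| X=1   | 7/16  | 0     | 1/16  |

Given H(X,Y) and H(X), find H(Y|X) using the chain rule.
From the chain rule: H(X,Y) = H(X) + H(Y|X)
Therefore: H(Y|X) = H(X,Y) - H(X)

H(X,Y) = -[(3/16)·log₂(3/16) + (1/16)·log₂(1/16) + (1/4)·log₂(1/4) + (7/16)·log₂(7/16) + (1/16)·log₂(1/16)]
  = 0.4528 + 0.2500 + 0.5000 + 0.5218 + 0.2500
  = 1.9746 bits
Marginal P(X) (row sums):
  P(X=0) = 3/16 + 1/16 + 1/4 = 1/2
  P(X=1) = 7/16 + 0 + 1/16 = 1/2
H(X) = -[(1/2)·log₂(1/2) + (1/2)·log₂(1/2)]
  = 0.5000 + 0.5000
  = 1.0000 bits

H(Y|X) = 1.9746 - 1.0000 = 0.9746 bits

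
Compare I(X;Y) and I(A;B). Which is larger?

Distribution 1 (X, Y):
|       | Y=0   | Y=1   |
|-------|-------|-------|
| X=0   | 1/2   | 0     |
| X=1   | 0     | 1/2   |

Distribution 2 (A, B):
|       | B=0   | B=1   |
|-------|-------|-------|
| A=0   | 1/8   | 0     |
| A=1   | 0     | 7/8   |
Distribution 1 (X, Y):
Marginal P(X) (row sums):
  P(X=0) = 1/2 + 0 = 1/2
  P(X=1) = 0 + 1/2 = 1/2
Marginal P(Y) (column sums):
  P(Y=0) = 1/2 + 0 = 1/2
  P(Y=1) = 0 + 1/2 = 1/2

H(X) = -[(1/2)·log₂(1/2) + (1/2)·log₂(1/2)]
  = 0.5000 + 0.5000
  = 1.0000 bits
H(Y) = -[(1/2)·log₂(1/2) + (1/2)·log₂(1/2)]
  = 0.5000 + 0.5000
  = 1.0000 bits
H(X,Y) = -[(1/2)·log₂(1/2) + (1/2)·log₂(1/2)]
  = 0.5000 + 0.5000
  = 1.0000 bits

I(X;Y) = H(X) + H(Y) - H(X,Y)
  = 1.0000 + 1.0000 - 1.0000
  = 1.0000 bits

Distribution 2 (A, B):
Marginal P(A) (row sums):
  P(A=0) = 1/8 + 0 = 1/8
  P(A=1) = 0 + 7/8 = 7/8
Marginal P(B) (column sums):
  P(B=0) = 1/8 + 0 = 1/8
  P(B=1) = 0 + 7/8 = 7/8

H(A) = -[(1/8)·log₂(1/8) + (7/8)·log₂(7/8)]
  = 0.3750 + 0.1686
  = 0.5436 bits
H(B) = -[(1/8)·log₂(1/8) + (7/8)·log₂(7/8)]
  = 0.3750 + 0.1686
  = 0.5436 bits
H(A,B) = -[(1/8)·log₂(1/8) + (7/8)·log₂(7/8)]
  = 0.3750 + 0.1686
  = 0.5436 bits

I(A;B) = H(A) + H(B) - H(A,B)
  = 0.5436 + 0.5436 - 0.5436
  = 0.5436 bits

I(X;Y) = 1.0000 bits > I(A;B) = 0.5436 bits, so (X, Y) has the higher mutual information (stronger dependence).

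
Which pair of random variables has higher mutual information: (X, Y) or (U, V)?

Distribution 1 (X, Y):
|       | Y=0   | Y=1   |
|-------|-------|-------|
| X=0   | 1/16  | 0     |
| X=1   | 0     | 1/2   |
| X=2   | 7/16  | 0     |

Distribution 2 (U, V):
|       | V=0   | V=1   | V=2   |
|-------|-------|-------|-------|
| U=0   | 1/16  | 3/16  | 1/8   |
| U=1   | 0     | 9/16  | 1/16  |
Distribution 1 (X, Y):
Marginal P(X) (row sums):
  P(X=0) = 1/16 + 0 = 1/16
  P(X=1) = 0 + 1/2 = 1/2
  P(X=2) = 7/16 + 0 = 7/16
Marginal P(Y) (column sums):
  P(Y=0) = 1/16 + 0 + 7/16 = 1/2
  P(Y=1) = 0 + 1/2 + 0 = 1/2

H(X) = -[(1/16)·log₂(1/16) + (1/2)·log₂(1/2) + (7/16)·log₂(7/16)]
  = 0.2500 + 0.5000 + 0.5218
  = 1.2718 bits
H(Y) = -[(1/2)·log₂(1/2) + (1/2)·log₂(1/2)]
  = 0.5000 + 0.5000
  = 1.0000 bits
H(X,Y) = -[(1/16)·log₂(1/16) + (1/2)·log₂(1/2) + (7/16)·log₂(7/16)]
  = 0.2500 + 0.5000 + 0.5218
  = 1.2718 bits

I(X;Y) = H(X) + H(Y) - H(X,Y)
  = 1.2718 + 1.0000 - 1.2718
  = 1.0000 bits

Distribution 2 (U, V):
Marginal P(U) (row sums):
  P(U=0) = 1/16 + 3/16 + 1/8 = 3/8
  P(U=1) = 0 + 9/16 + 1/16 = 5/8
Marginal P(V) (column sums):
  P(V=0) = 1/16 + 0 = 1/16
  P(V=1) = 3/16 + 9/16 = 3/4
  P(V=2) = 1/8 + 1/16 = 3/16

H(U) = -[(3/8)·log₂(3/8) + (5/8)·log₂(5/8)]
  = 0.5306 + 0.4238
  = 0.9544 bits
H(V) = -[(1/16)·log₂(1/16) + (3/4)·log₂(3/4) + (3/16)·log₂(3/16)]
  = 0.2500 + 0.3113 + 0.4528
  = 1.0141 bits
H(U,V) = -[(1/16)·log₂(1/16) + (3/16)·log₂(3/16) + (1/8)·log₂(1/8) + (9/16)·log₂(9/16) + (1/16)·log₂(1/16)]
  = 0.2500 + 0.4528 + 0.3750 + 0.4669 + 0.2500
  = 1.7947 bits

I(U;V) = H(U) + H(V) - H(U,V)
  = 0.9544 + 1.0141 - 1.7947
  = 0.1738 bits

I(X;Y) = 1.0000 bits > I(U;V) = 0.1738 bits, so (X, Y) has the higher mutual information (stronger dependence).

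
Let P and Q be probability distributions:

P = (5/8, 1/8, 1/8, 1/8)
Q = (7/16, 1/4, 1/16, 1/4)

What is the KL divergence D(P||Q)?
D(P||Q) = Σ P(i) log₂(P(i)/Q(i))
  i=0: (5/8) × log₂((5/8)/(7/16)) = (5/8) × log₂(10/7) = 0.3216
  i=1: (1/8) × log₂((1/8)/(1/4)) = (1/8) × log₂(1/2) = -0.1250
  i=2: (1/8) × log₂((1/8)/(1/16)) = (1/8) × log₂(2) = 0.1250
  i=3: (1/8) × log₂((1/8)/(1/4)) = (1/8) × log₂(1/2) = -0.1250
D(P||Q) = 0.3216 - 0.1250 + 0.1250 - 0.1250
  = 0.1966 bits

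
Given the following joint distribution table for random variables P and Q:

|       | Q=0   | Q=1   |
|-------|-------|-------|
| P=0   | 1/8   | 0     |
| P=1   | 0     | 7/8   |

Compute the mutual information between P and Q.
Marginal P(P) (row sums):
  P(P=0) = 1/8 + 0 = 1/8
  P(P=1) = 0 + 7/8 = 7/8
Marginal P(Q) (column sums):
  P(Q=0) = 1/8 + 0 = 1/8
  P(Q=1) = 0 + 7/8 = 7/8

H(P) = -[(1/8)·log₂(1/8) + (7/8)·log₂(7/8)]
  = 0.3750 + 0.1686
  = 0.5436 bits
H(Q) = -[(1/8)·log₂(1/8) + (7/8)·log₂(7/8)]
  = 0.3750 + 0.1686
  = 0.5436 bits
H(P,Q) = -[(1/8)·log₂(1/8) + (7/8)·log₂(7/8)]
  = 0.3750 + 0.1686
  = 0.5436 bits

I(P;Q) = H(P) + H(Q) - H(P,Q)
  = 0.5436 + 0.5436 - 0.5436
  = 0.5436 bits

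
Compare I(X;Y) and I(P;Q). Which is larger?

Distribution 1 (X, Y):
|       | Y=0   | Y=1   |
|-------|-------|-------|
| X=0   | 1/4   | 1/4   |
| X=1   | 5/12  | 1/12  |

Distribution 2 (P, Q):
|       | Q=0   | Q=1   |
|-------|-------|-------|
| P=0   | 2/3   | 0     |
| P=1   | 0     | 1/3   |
Distribution 1 (X, Y):
Marginal P(X) (row sums):
  P(X=0) = 1/4 + 1/4 = 1/2
  P(X=1) = 5/12 + 1/12 = 1/2
Marginal P(Y) (column sums):
  P(Y=0) = 1/4 + 5/12 = 2/3
  P(Y=1) = 1/4 + 1/12 = 1/3

H(X) = -[(1/2)·log₂(1/2) + (1/2)·log₂(1/2)]
  = 0.5000 + 0.5000
  = 1.0000 bits
H(Y) = -[(2/3)·log₂(2/3) + (1/3)·log₂(1/3)]
  = 0.3900 + 0.5283
  = 0.9183 bits
H(X,Y) = -[(1/4)·log₂(1/4) + (1/4)·log₂(1/4) + (5/12)·log₂(5/12) + (1/12)·log₂(1/12)]
  = 0.5000 + 0.5000 + 0.5263 + 0.2987
  = 1.8250 bits

I(X;Y) = H(X) + H(Y) - H(X,Y)
  = 1.0000 + 0.9183 - 1.8250
  = 0.0933 bits

Distribution 2 (P, Q):
Marginal P(P) (row sums):
  P(P=0) = 2/3 + 0 = 2/3
  P(P=1) = 0 + 1/3 = 1/3
Marginal P(Q) (column sums):
  P(Q=0) = 2/3 + 0 = 2/3
  P(Q=1) = 0 + 1/3 = 1/3

H(P) = -[(2/3)·log₂(2/3) + (1/3)·log₂(1/3)]
  = 0.3900 + 0.5283
  = 0.9183 bits
H(Q) = -[(2/3)·log₂(2/3) + (1/3)·log₂(1/3)]
  = 0.3900 + 0.5283
  = 0.9183 bits
H(P,Q) = -[(2/3)·log₂(2/3) + (1/3)·log₂(1/3)]
  = 0.3900 + 0.5283
  = 0.9183 bits

I(P;Q) = H(P) + H(Q) - H(P,Q)
  = 0.9183 + 0.9183 - 0.9183
  = 0.9183 bits

I(P;Q) = 0.9183 bits > I(X;Y) = 0.0933 bits, so (P, Q) has the higher mutual information (stronger dependence).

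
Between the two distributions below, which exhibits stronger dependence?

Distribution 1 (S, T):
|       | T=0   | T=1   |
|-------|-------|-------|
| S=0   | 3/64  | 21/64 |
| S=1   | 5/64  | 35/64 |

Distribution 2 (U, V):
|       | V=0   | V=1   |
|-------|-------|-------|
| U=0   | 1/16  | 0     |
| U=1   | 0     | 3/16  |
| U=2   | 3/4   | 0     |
Distribution 1 (S, T):
Marginal P(S) (row sums):
  P(S=0) = 3/64 + 21/64 = 3/8
  P(S=1) = 5/64 + 35/64 = 5/8
Marginal P(T) (column sums):
  P(T=0) = 3/64 + 5/64 = 1/8
  P(T=1) = 21/64 + 35/64 = 7/8

H(S) = -[(3/8)·log₂(3/8) + (5/8)·log₂(5/8)]
  = 0.5306 + 0.4238
  = 0.9544 bits
H(T) = -[(1/8)·log₂(1/8) + (7/8)·log₂(7/8)]
  = 0.3750 + 0.1686
  = 0.5436 bits
H(S,T) = -[(3/64)·log₂(3/64) + (21/64)·log₂(21/64) + (5/64)·log₂(5/64) + (35/64)·log₂(35/64)]
  = 0.2070 + 0.5275 + 0.2873 + 0.4762
  = 1.4980 bits

I(S;T) = H(S) + H(T) - H(S,T)
  = 0.9544 + 0.5436 - 1.4980
  = 0.0000 bits

Distribution 2 (U, V):
Marginal P(U) (row sums):
  P(U=0) = 1/16 + 0 = 1/16
  P(U=1) = 0 + 3/16 = 3/16
  P(U=2) = 3/4 + 0 = 3/4
Marginal P(V) (column sums):
  P(V=0) = 1/16 + 0 + 3/4 = 13/16
  P(V=1) = 0 + 3/16 + 0 = 3/16

H(U) = -[(1/16)·log₂(1/16) + (3/16)·log₂(3/16) + (3/4)·log₂(3/4)]
  = 0.2500 + 0.4528 + 0.3113
  = 1.0141 bits
H(V) = -[(13/16)·log₂(13/16) + (3/16)·log₂(3/16)]
  = 0.2434 + 0.4528
  = 0.6962 bits
H(U,V) = -[(1/16)·log₂(1/16) + (3/16)·log₂(3/16) + (3/4)·log₂(3/4)]
  = 0.2500 + 0.4528 + 0.3113
  = 1.0141 bits

I(U;V) = H(U) + H(V) - H(U,V)
  = 1.0141 + 0.6962 - 1.0141
  = 0.6962 bits

I(U;V) = 0.6962 bits > I(S;T) = 0.0000 bits, so (U, V) has the higher mutual information (stronger dependence).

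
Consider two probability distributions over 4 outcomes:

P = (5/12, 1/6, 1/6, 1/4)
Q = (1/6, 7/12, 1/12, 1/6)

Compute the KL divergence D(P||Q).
D(P||Q) = Σ P(i) log₂(P(i)/Q(i))
  i=0: (5/12) × log₂((5/12)/(1/6)) = (5/12) × log₂(5/2) = 0.5508
  i=1: (1/6) × log₂((1/6)/(7/12)) = (1/6) × log₂(2/7) = -0.3012
  i=2: (1/6) × log₂((1/6)/(1/12)) = (1/6) × log₂(2) = 0.1667
  i=3: (1/4) × log₂((1/4)/(1/6)) = (1/4) × log₂(3/2) = 0.1462
D(P||Q) = 0.5508 - 0.3012 + 0.1667 + 0.1462
  = 0.5625 bits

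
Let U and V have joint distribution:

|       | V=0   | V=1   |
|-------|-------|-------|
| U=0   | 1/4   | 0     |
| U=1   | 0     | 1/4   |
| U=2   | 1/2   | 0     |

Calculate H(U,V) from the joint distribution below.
H(U,V) = -Σ P(U,V) log₂ P(U,V), summed over the non-zero cells:
H(U,V) = -[(1/4)·log₂(1/4) + (1/4)·log₂(1/4) + (1/2)·log₂(1/2)]
  = 0.5000 + 0.5000 + 0.5000
  = 1.5000 bits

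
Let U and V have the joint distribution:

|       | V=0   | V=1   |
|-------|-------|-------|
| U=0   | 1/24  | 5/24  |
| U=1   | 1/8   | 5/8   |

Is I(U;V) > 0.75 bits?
Marginal P(U) (row sums):
  P(U=0) = 1/24 + 5/24 = 1/4
  P(U=1) = 1/8 + 5/8 = 3/4
Marginal P(V) (column sums):
  P(V=0) = 1/24 + 1/8 = 1/6
  P(V=1) = 5/24 + 5/8 = 5/6

H(U) = -[(1/4)·log₂(1/4) + (3/4)·log₂(3/4)]
  = 0.5000 + 0.3113
  = 0.8113 bits
H(V) = -[(1/6)·log₂(1/6) + (5/6)·log₂(5/6)]
  = 0.4308 + 0.2192
  = 0.6500 bits
H(U,V) = -[(1/24)·log₂(1/24) + (5/24)·log₂(5/24) + (1/8)·log₂(1/8) + (5/8)·log₂(5/8)]
  = 0.1910 + 0.4715 + 0.3750 + 0.4238
  = 1.4613 bits

I(U;V) = H(U) + H(V) - H(U,V)
  = 0.8113 + 0.6500 - 1.4613
  = 0.0000 bits

No. I(U;V) = 0.0000 bits, which is ≤ 0.75 bits.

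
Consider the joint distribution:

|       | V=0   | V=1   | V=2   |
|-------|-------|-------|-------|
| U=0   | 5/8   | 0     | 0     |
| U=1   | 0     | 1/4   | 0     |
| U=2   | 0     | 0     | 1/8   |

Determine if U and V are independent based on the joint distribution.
Marginal P(U) (row sums):
  P(U=0) = 5/8 + 0 + 0 = 5/8
  P(U=1) = 0 + 1/4 + 0 = 1/4
  P(U=2) = 0 + 0 + 1/8 = 1/8
Marginal P(V) (column sums):
  P(V=0) = 5/8 + 0 + 0 = 5/8
  P(V=1) = 0 + 1/4 + 0 = 1/4
  P(V=2) = 0 + 0 + 1/8 = 1/8

U and V are independent iff P(U=i,V=j) = P(U=i)·P(V=j) for every cell.
  P(U=0)·P(V=0) = 5/8 × 5/8 = 25/64, but P(U=0,V=0) = 5/8 ✗

No, U and V are not independent. Quantitatively, I(U;V) > 0:

H(U) = -[(5/8)·log₂(5/8) + (1/4)·log₂(1/4) + (1/8)·log₂(1/8)]
  = 0.4238 + 0.5000 + 0.3750
  = 1.2988 bits
H(V) = -[(5/8)·log₂(5/8) + (1/4)·log₂(1/4) + (1/8)·log₂(1/8)]
  = 0.4238 + 0.5000 + 0.3750
  = 1.2988 bits
H(U,V) = -[(5/8)·log₂(5/8) + (1/4)·log₂(1/4) + (1/8)·log₂(1/8)]
  = 0.4238 + 0.5000 + 0.3750
  = 1.2988 bits
I(U;V) = H(U) + H(V) - H(U,V) = 1.2988 + 1.2988 - 1.2988 = 1.2988 bits > 0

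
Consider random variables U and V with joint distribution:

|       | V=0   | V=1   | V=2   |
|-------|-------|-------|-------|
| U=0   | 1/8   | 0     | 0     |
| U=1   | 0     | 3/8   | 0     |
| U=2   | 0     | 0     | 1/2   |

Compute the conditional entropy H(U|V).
Marginal P(V) (column sums):
  P(V=0) = 1/8 + 0 + 0 = 1/8
  P(V=1) = 0 + 3/8 + 0 = 3/8
  P(V=2) = 0 + 0 + 1/2 = 1/2

H(U|V) = -Σ P(U,V)·log₂ P(U|V), where P(U|V) = P(U,V) / P(V)
  (cells with P(U,V) = 0 contribute 0)
  (U=0,V=0): P(U|V) = (1/8)/(1/8) = 1;  -(1/8)·log₂(1) = 0.0000
  (U=1,V=1): P(U|V) = (3/8)/(3/8) = 1;  -(3/8)·log₂(1) = 0.0000
  (U=2,V=2): P(U|V) = (1/2)/(1/2) = 1;  -(1/2)·log₂(1) = 0.0000
H(U|V) = 0.0000 + 0.0000 + 0.0000
  = 0.0000 bits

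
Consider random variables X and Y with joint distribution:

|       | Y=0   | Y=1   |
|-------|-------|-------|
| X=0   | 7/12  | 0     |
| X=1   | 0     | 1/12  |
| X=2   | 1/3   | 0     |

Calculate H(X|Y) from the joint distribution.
Marginal P(Y) (column sums):
  P(Y=0) = 7/12 + 0 + 1/3 = 11/12
  P(Y=1) = 0 + 1/12 + 0 = 1/12

H(X|Y) = -Σ P(X,Y)·log₂ P(X|Y), where P(X|Y) = P(X,Y) / P(Y)
  (cells with P(X,Y) = 0 contribute 0)
  (X=0,Y=0): P(X|Y) = (7/12)/(11/12) = 7/11;  -(7/12)·log₂(7/11) = 0.3804
  (X=1,Y=1): P(X|Y) = (1/12)/(1/12) = 1;  -(1/12)·log₂(1) = 0.0000
  (X=2,Y=0): P(X|Y) = (1/3)/(11/12) = 4/11;  -(1/3)·log₂(4/11) = 0.4865
H(X|Y) = 0.3804 + 0.0000 + 0.4865
  = 0.8669 bits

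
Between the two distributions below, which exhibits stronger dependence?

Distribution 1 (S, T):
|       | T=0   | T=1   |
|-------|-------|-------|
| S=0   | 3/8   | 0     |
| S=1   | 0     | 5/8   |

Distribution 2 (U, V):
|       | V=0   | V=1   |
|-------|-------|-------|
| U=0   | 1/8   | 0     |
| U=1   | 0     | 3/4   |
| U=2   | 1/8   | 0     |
Distribution 1 (S, T):
Marginal P(S) (row sums):
  P(S=0) = 3/8 + 0 = 3/8
  P(S=1) = 0 + 5/8 = 5/8
Marginal P(T) (column sums):
  P(T=0) = 3/8 + 0 = 3/8
  P(T=1) = 0 + 5/8 = 5/8

H(S) = -[(3/8)·log₂(3/8) + (5/8)·log₂(5/8)]
  = 0.5306 + 0.4238
  = 0.9544 bits
H(T) = -[(3/8)·log₂(3/8) + (5/8)·log₂(5/8)]
  = 0.5306 + 0.4238
  = 0.9544 bits
H(S,T) = -[(3/8)·log₂(3/8) + (5/8)·log₂(5/8)]
  = 0.5306 + 0.4238
  = 0.9544 bits

I(S;T) = H(S) + H(T) - H(S,T)
  = 0.9544 + 0.9544 - 0.9544
  = 0.9544 bits

Distribution 2 (U, V):
Marginal P(U) (row sums):
  P(U=0) = 1/8 + 0 = 1/8
  P(U=1) = 0 + 3/4 = 3/4
  P(U=2) = 1/8 + 0 = 1/8
Marginal P(V) (column sums):
  P(V=0) = 1/8 + 0 + 1/8 = 1/4
  P(V=1) = 0 + 3/4 + 0 = 3/4

H(U) = -[(1/8)·log₂(1/8) + (3/4)·log₂(3/4) + (1/8)·log₂(1/8)]
  = 0.3750 + 0.3113 + 0.3750
  = 1.0613 bits
H(V) = -[(1/4)·log₂(1/4) + (3/4)·log₂(3/4)]
  = 0.5000 + 0.3113
  = 0.8113 bits
H(U,V) = -[(1/8)·log₂(1/8) + (3/4)·log₂(3/4) + (1/8)·log₂(1/8)]
  = 0.3750 + 0.3113 + 0.3750
  = 1.0613 bits

I(U;V) = H(U) + H(V) - H(U,V)
  = 1.0613 + 0.8113 - 1.0613
  = 0.8113 bits

I(S;T) = 0.9544 bits > I(U;V) = 0.8113 bits, so (S, T) has the higher mutual information (stronger dependence).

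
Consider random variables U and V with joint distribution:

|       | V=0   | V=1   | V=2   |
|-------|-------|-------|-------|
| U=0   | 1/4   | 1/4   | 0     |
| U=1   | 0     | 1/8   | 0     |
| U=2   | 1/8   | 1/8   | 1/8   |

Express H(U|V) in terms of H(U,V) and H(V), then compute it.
H(U|V) = H(U,V) - H(V)

Marginal P(V) (column sums):
  P(V=0) = 1/4 + 0 + 1/8 = 3/8
  P(V=1) = 1/4 + 1/8 + 1/8 = 1/2
  P(V=2) = 0 + 0 + 1/8 = 1/8

H(U,V) = -[(1/4)·log₂(1/4) + (1/4)·log₂(1/4) + (1/8)·log₂(1/8) + (1/8)·log₂(1/8) + (1/8)·log₂(1/8) + (1/8)·log₂(1/8)]
  = 0.5000 + 0.5000 + 0.3750 + 0.3750 + 0.3750 + 0.3750
  = 2.5000 bits
H(V) = -[(3/8)·log₂(3/8) + (1/2)·log₂(1/2) + (1/8)·log₂(1/8)]
  = 0.5306 + 0.5000 + 0.3750
  = 1.4056 bits

H(U|V) = 2.5000 - 1.4056 = 1.0944 bits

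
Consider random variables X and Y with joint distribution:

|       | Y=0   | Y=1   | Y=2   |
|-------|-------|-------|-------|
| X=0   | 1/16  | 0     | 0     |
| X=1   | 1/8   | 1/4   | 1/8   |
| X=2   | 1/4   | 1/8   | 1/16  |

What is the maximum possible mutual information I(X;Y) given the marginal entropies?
The upper bound on mutual information is I(X;Y) ≤ min(H(X), H(Y)).

Marginal P(X) (row sums):
  P(X=0) = 1/16 + 0 + 0 = 1/16
  P(X=1) = 1/8 + 1/4 + 1/8 = 1/2
  P(X=2) = 1/4 + 1/8 + 1/16 = 7/16
Marginal P(Y) (column sums):
  P(Y=0) = 1/16 + 1/8 + 1/4 = 7/16
  P(Y=1) = 0 + 1/4 + 1/8 = 3/8
  P(Y=2) = 0 + 1/8 + 1/16 = 3/16

H(X) = -[(1/16)·log₂(1/16) + (1/2)·log₂(1/2) + (7/16)·log₂(7/16)]
  = 0.2500 + 0.5000 + 0.5218
  = 1.2718 bits
H(Y) = -[(7/16)·log₂(7/16) + (3/8)·log₂(3/8) + (3/16)·log₂(3/16)]
  = 0.5218 + 0.5306 + 0.4528
  = 1.5052 bits

Maximum possible I(X;Y) = min(1.2718, 1.5052) = 1.2718 bits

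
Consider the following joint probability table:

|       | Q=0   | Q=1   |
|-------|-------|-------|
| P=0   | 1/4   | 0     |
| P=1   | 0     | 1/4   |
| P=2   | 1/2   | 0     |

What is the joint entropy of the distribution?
H(P,Q) = -Σ P(P,Q) log₂ P(P,Q), summed over the non-zero cells:
H(P,Q) = -[(1/4)·log₂(1/4) + (1/4)·log₂(1/4) + (1/2)·log₂(1/2)]
  = 0.5000 + 0.5000 + 0.5000
  = 1.5000 bits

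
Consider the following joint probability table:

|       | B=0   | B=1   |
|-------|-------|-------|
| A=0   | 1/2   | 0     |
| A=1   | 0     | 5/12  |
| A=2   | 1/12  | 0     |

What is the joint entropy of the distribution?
H(A,B) = -Σ P(A,B) log₂ P(A,B), summed over the non-zero cells:
H(A,B) = -[(1/2)·log₂(1/2) + (5/12)·log₂(5/12) + (1/12)·log₂(1/12)]
  = 0.5000 + 0.5263 + 0.2987
  = 1.3250 bits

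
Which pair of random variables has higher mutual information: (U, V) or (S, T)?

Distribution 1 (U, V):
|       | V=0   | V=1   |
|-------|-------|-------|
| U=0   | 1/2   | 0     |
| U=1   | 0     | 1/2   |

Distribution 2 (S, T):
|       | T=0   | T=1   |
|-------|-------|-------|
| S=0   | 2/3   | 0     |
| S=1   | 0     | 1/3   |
Distribution 1 (U, V):
Marginal P(U) (row sums):
  P(U=0) = 1/2 + 0 = 1/2
  P(U=1) = 0 + 1/2 = 1/2
Marginal P(V) (column sums):
  P(V=0) = 1/2 + 0 = 1/2
  P(V=1) = 0 + 1/2 = 1/2

H(U) = -[(1/2)·log₂(1/2) + (1/2)·log₂(1/2)]
  = 0.5000 + 0.5000
  = 1.0000 bits
H(V) = -[(1/2)·log₂(1/2) + (1/2)·log₂(1/2)]
  = 0.5000 + 0.5000
  = 1.0000 bits
H(U,V) = -[(1/2)·log₂(1/2) + (1/2)·log₂(1/2)]
  = 0.5000 + 0.5000
  = 1.0000 bits

I(U;V) = H(U) + H(V) - H(U,V)
  = 1.0000 + 1.0000 - 1.0000
  = 1.0000 bits

Distribution 2 (S, T):
Marginal P(S) (row sums):
  P(S=0) = 2/3 + 0 = 2/3
  P(S=1) = 0 + 1/3 = 1/3
Marginal P(T) (column sums):
  P(T=0) = 2/3 + 0 = 2/3
  P(T=1) = 0 + 1/3 = 1/3

H(S) = -[(2/3)·log₂(2/3) + (1/3)·log₂(1/3)]
  = 0.3900 + 0.5283
  = 0.9183 bits
H(T) = -[(2/3)·log₂(2/3) + (1/3)·log₂(1/3)]
  = 0.3900 + 0.5283
  = 0.9183 bits
H(S,T) = -[(2/3)·log₂(2/3) + (1/3)·log₂(1/3)]
  = 0.3900 + 0.5283
  = 0.9183 bits

I(S;T) = H(S) + H(T) - H(S,T)
  = 0.9183 + 0.9183 - 0.9183
  = 0.9183 bits

I(U;V) = 1.0000 bits > I(S;T) = 0.9183 bits, so (U, V) has the higher mutual information (stronger dependence).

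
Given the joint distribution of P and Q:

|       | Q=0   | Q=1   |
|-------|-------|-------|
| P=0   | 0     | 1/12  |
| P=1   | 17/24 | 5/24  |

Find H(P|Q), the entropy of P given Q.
Marginal P(Q) (column sums):
  P(Q=0) = 0 + 17/24 = 17/24
  P(Q=1) = 1/12 + 5/24 = 7/24

H(P|Q) = -Σ P(P,Q)·log₂ P(P|Q), where P(P|Q) = P(P,Q) / P(Q)
  (cells with P(P,Q) = 0 contribute 0)
  (P=0,Q=1): P(P|Q) = (1/12)/(7/24) = 2/7;  -(1/12)·log₂(2/7) = 0.1506
  (P=1,Q=0): P(P|Q) = (17/24)/(17/24) = 1;  -(17/24)·log₂(1) = 0.0000
  (P=1,Q=1): P(P|Q) = (5/24)/(7/24) = 5/7;  -(5/24)·log₂(5/7) = 0.1011
H(P|Q) = 0.1506 + 0.0000 + 0.1011
  = 0.2517 bits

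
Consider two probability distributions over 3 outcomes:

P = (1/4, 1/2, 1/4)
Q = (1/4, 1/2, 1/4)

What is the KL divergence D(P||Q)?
D(P||Q) = Σ P(i) log₂(P(i)/Q(i))
  i=0: (1/4) × log₂((1/4)/(1/4)) = (1/4) × log₂(1) = 0.0000
  i=1: (1/2) × log₂((1/2)/(1/2)) = (1/2) × log₂(1) = 0.0000
  i=2: (1/4) × log₂((1/4)/(1/4)) = (1/4) × log₂(1) = 0.0000
D(P||Q) = 0.0000 + 0.0000 + 0.0000
  = 0.0000 bits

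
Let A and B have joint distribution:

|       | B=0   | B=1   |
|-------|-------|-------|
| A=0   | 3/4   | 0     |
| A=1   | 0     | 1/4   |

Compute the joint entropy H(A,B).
H(A,B) = -Σ P(A,B) log₂ P(A,B), summed over the non-zero cells:
H(A,B) = -[(3/4)·log₂(3/4) + (1/4)·log₂(1/4)]
  = 0.3113 + 0.5000
  = 0.8113 bits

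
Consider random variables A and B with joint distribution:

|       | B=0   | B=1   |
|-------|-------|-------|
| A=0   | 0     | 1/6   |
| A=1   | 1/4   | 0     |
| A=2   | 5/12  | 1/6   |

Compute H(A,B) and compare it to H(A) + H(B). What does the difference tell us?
Marginal P(A) (row sums):
  P(A=0) = 0 + 1/6 = 1/6
  P(A=1) = 1/4 + 0 = 1/4
  P(A=2) = 5/12 + 1/6 = 7/12
Marginal P(B) (column sums):
  P(B=0) = 0 + 1/4 + 5/12 = 2/3
  P(B=1) = 1/6 + 0 + 1/6 = 1/3

H(A,B) = -[(1/6)·log₂(1/6) + (1/4)·log₂(1/4) + (5/12)·log₂(5/12) + (1/6)·log₂(1/6)]
  = 0.4308 + 0.5000 + 0.5263 + 0.4308
  = 1.8879 bits
H(A) = -[(1/6)·log₂(1/6) + (1/4)·log₂(1/4) + (7/12)·log₂(7/12)]
  = 0.4308 + 0.5000 + 0.4536
  = 1.3844 bits
H(B) = -[(2/3)·log₂(2/3) + (1/3)·log₂(1/3)]
  = 0.3900 + 0.5283
  = 0.9183 bits

H(A) + H(B) = 1.3844 + 0.9183 = 2.3027 bits
Difference: H(A) + H(B) - H(A,B) = 2.3027 - 1.8879 = 0.4148 bits = I(A;B)

The difference is the mutual information; it is positive here, so A and B are dependent (knowing one reduces uncertainty about the other by 0.4148 bits).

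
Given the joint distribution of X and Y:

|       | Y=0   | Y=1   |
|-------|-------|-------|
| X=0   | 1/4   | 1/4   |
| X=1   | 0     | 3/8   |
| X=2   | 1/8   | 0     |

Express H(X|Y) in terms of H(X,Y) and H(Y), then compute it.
H(X|Y) = H(X,Y) - H(Y)

Marginal P(Y) (column sums):
  P(Y=0) = 1/4 + 0 + 1/8 = 3/8
  P(Y=1) = 1/4 + 3/8 + 0 = 5/8

H(X,Y) = -[(1/4)·log₂(1/4) + (1/4)·log₂(1/4) + (3/8)·log₂(3/8) + (1/8)·log₂(1/8)]
  = 0.5000 + 0.5000 + 0.5306 + 0.3750
  = 1.9056 bits
H(Y) = -[(3/8)·log₂(3/8) + (5/8)·log₂(5/8)]
  = 0.5306 + 0.4238
  = 0.9544 bits

H(X|Y) = 1.9056 - 0.9544 = 0.9512 bits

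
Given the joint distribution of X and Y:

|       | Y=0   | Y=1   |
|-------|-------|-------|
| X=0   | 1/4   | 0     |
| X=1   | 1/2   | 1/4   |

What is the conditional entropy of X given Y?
Marginal P(Y) (column sums):
  P(Y=0) = 1/4 + 1/2 = 3/4
  P(Y=1) = 0 + 1/4 = 1/4

H(X|Y) = -Σ P(X,Y)·log₂ P(X|Y), where P(X|Y) = P(X,Y) / P(Y)
  (cells with P(X,Y) = 0 contribute 0)
  (X=0,Y=0): P(X|Y) = (1/4)/(3/4) = 1/3;  -(1/4)·log₂(1/3) = 0.3962
  (X=1,Y=0): P(X|Y) = (1/2)/(3/4) = 2/3;  -(1/2)·log₂(2/3) = 0.2925
  (X=1,Y=1): P(X|Y) = (1/4)/(1/4) = 1;  -(1/4)·log₂(1) = 0.0000
H(X|Y) = 0.3962 + 0.2925 + 0.0000
  = 0.6887 bits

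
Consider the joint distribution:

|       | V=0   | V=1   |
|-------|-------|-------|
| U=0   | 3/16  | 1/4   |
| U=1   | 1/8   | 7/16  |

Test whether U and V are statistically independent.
Marginal P(U) (row sums):
  P(U=0) = 3/16 + 1/4 = 7/16
  P(U=1) = 1/8 + 7/16 = 9/16
Marginal P(V) (column sums):
  P(V=0) = 3/16 + 1/8 = 5/16
  P(V=1) = 1/4 + 7/16 = 11/16

U and V are independent iff P(U=i,V=j) = P(U=i)·P(V=j) for every cell.
  P(U=0)·P(V=0) = 7/16 × 5/16 = 35/256, but P(U=0,V=0) = 3/16 ✗

No, U and V are not independent. Quantitatively, I(U;V) > 0:

H(U) = -[(7/16)·log₂(7/16) + (9/16)·log₂(9/16)]
  = 0.5218 + 0.4669
  = 0.9887 bits
H(V) = -[(5/16)·log₂(5/16) + (11/16)·log₂(11/16)]
  = 0.5244 + 0.3716
  = 0.8960 bits
H(U,V) = -[(3/16)·log₂(3/16) + (1/4)·log₂(1/4) + (1/8)·log₂(1/8) + (7/16)·log₂(7/16)]
  = 0.4528 + 0.5000 + 0.3750 + 0.5218
  = 1.8496 bits
I(U;V) = H(U) + H(V) - H(U,V) = 0.9887 + 0.8960 - 1.8496 = 0.0351 bits > 0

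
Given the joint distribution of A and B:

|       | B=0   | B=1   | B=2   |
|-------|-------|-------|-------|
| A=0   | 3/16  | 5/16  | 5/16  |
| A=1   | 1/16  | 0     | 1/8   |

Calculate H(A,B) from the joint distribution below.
H(A,B) = -Σ P(A,B) log₂ P(A,B), summed over the non-zero cells:
H(A,B) = -[(3/16)·log₂(3/16) + (5/16)·log₂(5/16) + (5/16)·log₂(5/16) + (1/16)·log₂(1/16) + (1/8)·log₂(1/8)]
  = 0.4528 + 0.5244 + 0.5244 + 0.2500 + 0.3750
  = 2.1266 bits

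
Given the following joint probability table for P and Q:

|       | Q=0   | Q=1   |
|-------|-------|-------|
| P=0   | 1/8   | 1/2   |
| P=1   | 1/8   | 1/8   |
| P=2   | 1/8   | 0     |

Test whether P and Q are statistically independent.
Marginal P(P) (row sums):
  P(P=0) = 1/8 + 1/2 = 5/8
  P(P=1) = 1/8 + 1/8 = 1/4
  P(P=2) = 1/8 + 0 = 1/8
Marginal P(Q) (column sums):
  P(Q=0) = 1/8 + 1/8 + 1/8 = 3/8
  P(Q=1) = 1/2 + 1/8 + 0 = 5/8

P and Q are independent iff P(P=i,Q=j) = P(P=i)·P(Q=j) for every cell.
  P(P=0)·P(Q=0) = 5/8 × 3/8 = 15/64, but P(P=0,Q=0) = 1/8 ✗

No, P and Q are not independent. Quantitatively, I(P;Q) > 0:

H(P) = -[(5/8)·log₂(5/8) + (1/4)·log₂(1/4) + (1/8)·log₂(1/8)]
  = 0.4238 + 0.5000 + 0.3750
  = 1.2988 bits
H(Q) = -[(3/8)·log₂(3/8) + (5/8)·log₂(5/8)]
  = 0.5306 + 0.4238
  = 0.9544 bits
H(P,Q) = -[(1/8)·log₂(1/8) + (1/2)·log₂(1/2) + (1/8)·log₂(1/8) + (1/8)·log₂(1/8) + (1/8)·log₂(1/8)]
  = 0.3750 + 0.5000 + 0.3750 + 0.3750 + 0.3750
  = 2.0000 bits
I(P;Q) = H(P) + H(Q) - H(P,Q) = 1.2988 + 0.9544 - 2.0000 = 0.2532 bits > 0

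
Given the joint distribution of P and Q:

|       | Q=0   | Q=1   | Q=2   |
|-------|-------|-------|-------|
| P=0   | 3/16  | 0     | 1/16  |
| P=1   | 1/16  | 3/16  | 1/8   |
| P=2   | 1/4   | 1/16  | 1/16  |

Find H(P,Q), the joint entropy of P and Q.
H(P,Q) = -Σ P(P,Q) log₂ P(P,Q), summed over the non-zero cells:
H(P,Q) = -[(3/16)·log₂(3/16) + (1/16)·log₂(1/16) + (1/16)·log₂(1/16) + (3/16)·log₂(3/16) + (1/8)·log₂(1/8) + (1/4)·log₂(1/4) + (1/16)·log₂(1/16) + (1/16)·log₂(1/16)]
  = 0.4528 + 0.2500 + 0.2500 + 0.4528 + 0.3750 + 0.5000 + 0.2500 + 0.2500
  = 2.7806 bits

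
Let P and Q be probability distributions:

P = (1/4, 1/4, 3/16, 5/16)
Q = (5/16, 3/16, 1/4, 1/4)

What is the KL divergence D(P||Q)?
D(P||Q) = Σ P(i) log₂(P(i)/Q(i))
  i=0: (1/4) × log₂((1/4)/(5/16)) = (1/4) × log₂(4/5) = -0.0805
  i=1: (1/4) × log₂((1/4)/(3/16)) = (1/4) × log₂(4/3) = 0.1038
  i=2: (3/16) × log₂((3/16)/(1/4)) = (3/16) × log₂(3/4) = -0.0778
  i=3: (5/16) × log₂((5/16)/(1/4)) = (5/16) × log₂(5/4) = 0.1006
D(P||Q) = -0.0805 + 0.1038 - 0.0778 + 0.1006
  = 0.0461 bits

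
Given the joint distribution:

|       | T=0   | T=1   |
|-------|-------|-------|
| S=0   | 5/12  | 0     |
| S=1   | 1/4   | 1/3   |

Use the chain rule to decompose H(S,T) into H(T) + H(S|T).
By the chain rule: H(S,T) = H(T) + H(S|T)

Marginal P(T) (column sums):
  P(T=0) = 5/12 + 1/4 = 2/3
  P(T=1) = 0 + 1/3 = 1/3
H(T) = -[(2/3)·log₂(2/3) + (1/3)·log₂(1/3)]
  = 0.3900 + 0.5283
  = 0.9183 bits
H(S|T) = -Σ P(S,T)·log₂ P(S|T), where P(S|T) = P(S,T) / P(T)
  (cells with P(S,T) = 0 contribute 0)
  (S=0,T=0): P(S|T) = (5/12)/(2/3) = 5/8;  -(5/12)·log₂(5/8) = 0.2825
  (S=1,T=0): P(S|T) = (1/4)/(2/3) = 3/8;  -(1/4)·log₂(3/8) = 0.3538
  (S=1,T=1): P(S|T) = (1/3)/(1/3) = 1;  -(1/3)·log₂(1) = 0.0000
H(S|T) = 0.2825 + 0.3538 + 0.0000
  = 0.6363 bits

H(S,T) = H(T) + H(S|T) = 0.9183 + 0.6363 = 1.5546 bits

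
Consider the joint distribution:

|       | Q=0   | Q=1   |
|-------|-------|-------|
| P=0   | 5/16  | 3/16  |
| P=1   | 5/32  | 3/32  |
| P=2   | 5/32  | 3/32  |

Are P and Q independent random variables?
Marginal P(P) (row sums):
  P(P=0) = 5/16 + 3/16 = 1/2
  P(P=1) = 5/32 + 3/32 = 1/4
  P(P=2) = 5/32 + 3/32 = 1/4
Marginal P(Q) (column sums):
  P(Q=0) = 5/16 + 5/32 + 5/32 = 5/8
  P(Q=1) = 3/16 + 3/32 + 3/32 = 3/8

P and Q are independent iff P(P=i,Q=j) = P(P=i)·P(Q=j) for every cell.
  P(P=0)·P(Q=0) = 1/2 × 5/8 = 5/16 = P(P=0,Q=0) ✓
  P(P=0)·P(Q=1) = 1/2 × 3/8 = 3/16 = P(P=0,Q=1) ✓
  P(P=1)·P(Q=0) = 1/4 × 5/8 = 5/32 = P(P=1,Q=0) ✓
  P(P=1)·P(Q=1) = 1/4 × 3/8 = 3/32 = P(P=1,Q=1) ✓
  P(P=2)·P(Q=0) = 1/4 × 5/8 = 5/32 = P(P=2,Q=0) ✓
  P(P=2)·P(Q=1) = 1/4 × 3/8 = 3/32 = P(P=2,Q=1) ✓

Yes, P and Q are independent: every cell factors, so I(P;Q) = 0 bits.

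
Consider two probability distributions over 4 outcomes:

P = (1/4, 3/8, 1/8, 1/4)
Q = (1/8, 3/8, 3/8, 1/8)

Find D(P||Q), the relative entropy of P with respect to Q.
D(P||Q) = Σ P(i) log₂(P(i)/Q(i))
  i=0: (1/4) × log₂((1/4)/(1/8)) = (1/4) × log₂(2) = 0.2500
  i=1: (3/8) × log₂((3/8)/(3/8)) = (3/8) × log₂(1) = 0.0000
  i=2: (1/8) × log₂((1/8)/(3/8)) = (1/8) × log₂(1/3) = -0.1981
  i=3: (1/4) × log₂((1/4)/(1/8)) = (1/4) × log₂(2) = 0.2500
D(P||Q) = 0.2500 + 0.0000 - 0.1981 + 0.2500
  = 0.3019 bits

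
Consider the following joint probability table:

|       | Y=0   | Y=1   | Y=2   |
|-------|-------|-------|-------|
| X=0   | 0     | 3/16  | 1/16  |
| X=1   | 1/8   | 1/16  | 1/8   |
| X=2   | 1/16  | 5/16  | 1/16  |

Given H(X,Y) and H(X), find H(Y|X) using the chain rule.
From the chain rule: H(X,Y) = H(X) + H(Y|X)
Therefore: H(Y|X) = H(X,Y) - H(X)

H(X,Y) = -[(3/16)·log₂(3/16) + (1/16)·log₂(1/16) + (1/8)·log₂(1/8) + (1/16)·log₂(1/16) + (1/8)·log₂(1/8) + (1/16)·log₂(1/16) + (5/16)·log₂(5/16) + (1/16)·log₂(1/16)]
  = 0.4528 + 0.2500 + 0.3750 + 0.2500 + 0.3750 + 0.2500 + 0.5244 + 0.2500
  = 2.7272 bits
Marginal P(X) (row sums):
  P(X=0) = 0 + 3/16 + 1/16 = 1/4
  P(X=1) = 1/8 + 1/16 + 1/8 = 5/16
  P(X=2) = 1/16 + 5/16 + 1/16 = 7/16
H(X) = -[(1/4)·log₂(1/4) + (5/16)·log₂(5/16) + (7/16)·log₂(7/16)]
  = 0.5000 + 0.5244 + 0.5218
  = 1.5462 bits

H(Y|X) = 2.7272 - 1.5462 = 1.1810 bits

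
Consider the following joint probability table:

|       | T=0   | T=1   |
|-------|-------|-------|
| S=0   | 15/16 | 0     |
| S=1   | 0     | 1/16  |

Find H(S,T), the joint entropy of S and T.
H(S,T) = -Σ P(S,T) log₂ P(S,T), summed over the non-zero cells:
H(S,T) = -[(15/16)·log₂(15/16) + (1/16)·log₂(1/16)]
  = 0.0873 + 0.2500
  = 0.3373 bits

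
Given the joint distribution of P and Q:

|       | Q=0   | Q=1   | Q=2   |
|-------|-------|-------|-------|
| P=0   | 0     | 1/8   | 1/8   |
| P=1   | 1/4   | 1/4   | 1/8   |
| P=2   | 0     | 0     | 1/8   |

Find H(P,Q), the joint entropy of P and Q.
H(P,Q) = -Σ P(P,Q) log₂ P(P,Q), summed over the non-zero cells:
H(P,Q) = -[(1/8)·log₂(1/8) + (1/8)·log₂(1/8) + (1/4)·log₂(1/4) + (1/4)·log₂(1/4) + (1/8)·log₂(1/8) + (1/8)·log₂(1/8)]
  = 0.3750 + 0.3750 + 0.5000 + 0.5000 + 0.3750 + 0.3750
  = 2.5000 bits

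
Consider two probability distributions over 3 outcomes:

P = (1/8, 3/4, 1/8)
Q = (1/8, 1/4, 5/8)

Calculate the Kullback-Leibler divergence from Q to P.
D(P||Q) = Σ P(i) log₂(P(i)/Q(i))
  i=0: (1/8) × log₂((1/8)/(1/8)) = (1/8) × log₂(1) = 0.0000
  i=1: (3/4) × log₂((3/4)/(1/4)) = (3/4) × log₂(3) = 1.1887
  i=2: (1/8) × log₂((1/8)/(5/8)) = (1/8) × log₂(1/5) = -0.2902
D(P||Q) = 0.0000 + 1.1887 - 0.2902
  = 0.8985 bits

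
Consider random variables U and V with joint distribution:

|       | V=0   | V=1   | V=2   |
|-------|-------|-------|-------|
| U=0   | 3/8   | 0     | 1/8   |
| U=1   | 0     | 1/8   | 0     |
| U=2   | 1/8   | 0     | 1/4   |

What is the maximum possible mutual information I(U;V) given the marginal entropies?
The upper bound on mutual information is I(U;V) ≤ min(H(U), H(V)).

Marginal P(U) (row sums):
  P(U=0) = 3/8 + 0 + 1/8 = 1/2
  P(U=1) = 0 + 1/8 + 0 = 1/8
  P(U=2) = 1/8 + 0 + 1/4 = 3/8
Marginal P(V) (column sums):
  P(V=0) = 3/8 + 0 + 1/8 = 1/2
  P(V=1) = 0 + 1/8 + 0 = 1/8
  P(V=2) = 1/8 + 0 + 1/4 = 3/8

H(U) = -[(1/2)·log₂(1/2) + (1/8)·log₂(1/8) + (3/8)·log₂(3/8)]
  = 0.5000 + 0.3750 + 0.5306
  = 1.4056 bits
H(V) = -[(1/2)·log₂(1/2) + (1/8)·log₂(1/8) + (3/8)·log₂(3/8)]
  = 0.5000 + 0.3750 + 0.5306
  = 1.4056 bits

Maximum possible I(U;V) = min(1.4056, 1.4056) = 1.4056 bits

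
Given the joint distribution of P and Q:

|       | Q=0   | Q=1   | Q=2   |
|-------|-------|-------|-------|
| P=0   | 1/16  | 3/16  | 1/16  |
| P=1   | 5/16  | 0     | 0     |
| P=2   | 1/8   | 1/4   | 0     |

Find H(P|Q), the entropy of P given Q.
Marginal P(Q) (column sums):
  P(Q=0) = 1/16 + 5/16 + 1/8 = 1/2
  P(Q=1) = 3/16 + 0 + 1/4 = 7/16
  P(Q=2) = 1/16 + 0 + 0 = 1/16

H(P|Q) = -Σ P(P,Q)·log₂ P(P|Q), where P(P|Q) = P(P,Q) / P(Q)
  (cells with P(P,Q) = 0 contribute 0)
  (P=0,Q=0): P(P|Q) = (1/16)/(1/2) = 1/8;  -(1/16)·log₂(1/8) = 0.1875
  (P=0,Q=1): P(P|Q) = (3/16)/(7/16) = 3/7;  -(3/16)·log₂(3/7) = 0.2292
  (P=0,Q=2): P(P|Q) = (1/16)/(1/16) = 1;  -(1/16)·log₂(1) = 0.0000
  (P=1,Q=0): P(P|Q) = (5/16)/(1/2) = 5/8;  -(5/16)·log₂(5/8) = 0.2119
  (P=2,Q=0): P(P|Q) = (1/8)/(1/2) = 1/4;  -(1/8)·log₂(1/4) = 0.2500
  (P=2,Q=1): P(P|Q) = (1/4)/(7/16) = 4/7;  -(1/4)·log₂(4/7) = 0.2018
H(P|Q) = 0.1875 + 0.2292 + 0.0000 + 0.2119 + 0.2500 + 0.2018
  = 1.0804 bits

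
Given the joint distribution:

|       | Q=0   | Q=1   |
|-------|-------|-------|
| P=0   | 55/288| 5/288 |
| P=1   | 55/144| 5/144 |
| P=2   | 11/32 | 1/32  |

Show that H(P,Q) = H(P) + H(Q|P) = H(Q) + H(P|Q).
Marginal P(P) (row sums):
  P(P=0) = 55/288 + 5/288 = 5/24
  P(P=1) = 55/144 + 5/144 = 5/12
  P(P=2) = 11/32 + 1/32 = 3/8
Marginal P(Q) (column sums):
  P(Q=0) = 55/288 + 55/144 + 11/32 = 11/12
  P(Q=1) = 5/288 + 5/144 + 1/32 = 1/12

Decomposition 1: H(P) + H(Q|P)
H(P) = -[(5/24)·log₂(5/24) + (5/12)·log₂(5/12) + (3/8)·log₂(3/8)]
  = 0.4715 + 0.5263 + 0.5306
  = 1.5284 bits
H(Q|P) = -Σ P(P,Q)·log₂ P(Q|P), where P(Q|P) = P(P,Q) / P(P)
  (P=0,Q=0): P(Q|P) = (55/288)/(5/24) = 11/12;  -(55/288)·log₂(11/12) = 0.0240
  (P=0,Q=1): P(Q|P) = (5/288)/(5/24) = 1/12;  -(5/288)·log₂(1/12) = 0.0622
  (P=1,Q=0): P(Q|P) = (55/144)/(5/12) = 11/12;  -(55/144)·log₂(11/12) = 0.0479
  (P=1,Q=1): P(Q|P) = (5/144)/(5/12) = 1/12;  -(5/144)·log₂(1/12) = 0.1245
  (P=2,Q=0): P(Q|P) = (11/32)/(3/8) = 11/12;  -(11/32)·log₂(11/12) = 0.0432
  (P=2,Q=1): P(Q|P) = (1/32)/(3/8) = 1/12;  -(1/32)·log₂(1/12) = 0.1120
H(Q|P) = 0.0240 + 0.0622 + 0.0479 + 0.1245 + 0.0432 + 0.1120
  = 0.4138 bits
H(P) + H(Q|P) = 1.5284 + 0.4138 = 1.9422 bits

Decomposition 2: H(Q) + H(P|Q)
H(Q) = -[(11/12)·log₂(11/12) + (1/12)·log₂(1/12)]
  = 0.1151 + 0.2987
  = 0.4138 bits
H(P|Q) = -Σ P(P,Q)·log₂ P(P|Q), where P(P|Q) = P(P,Q) / P(Q)
  (P=0,Q=0): P(P|Q) = (55/288)/(11/12) = 5/24;  -(55/288)·log₂(5/24) = 0.4322
  (P=0,Q=1): P(P|Q) = (5/288)/(1/12) = 5/24;  -(5/288)·log₂(5/24) = 0.0393
  (P=1,Q=0): P(P|Q) = (55/144)/(11/12) = 5/12;  -(55/144)·log₂(5/12) = 0.4824
  (P=1,Q=1): P(P|Q) = (5/144)/(1/12) = 5/12;  -(5/144)·log₂(5/12) = 0.0439
  (P=2,Q=0): P(P|Q) = (11/32)/(11/12) = 3/8;  -(11/32)·log₂(3/8) = 0.4864
  (P=2,Q=1): P(P|Q) = (1/32)/(1/12) = 3/8;  -(1/32)·log₂(3/8) = 0.0442
H(P|Q) = 0.4322 + 0.0393 + 0.4824 + 0.0439 + 0.4864 + 0.0442
  = 1.5284 bits
H(Q) + H(P|Q) = 0.4138 + 1.5284 = 1.9422 bits

Direct computation of the joint entropy:
H(P,Q) = -[(55/288)·log₂(55/288) + (5/288)·log₂(5/288) + (55/144)·log₂(55/144) + (5/144)·log₂(5/144) + (11/32)·log₂(11/32) + (1/32)·log₂(1/32)]
  = 0.4561 + 0.1015 + 0.5304 + 0.1683 + 0.5296 + 0.1563
  = 1.9422 bits

All three agree: H(P,Q) = 1.9422 bits ✓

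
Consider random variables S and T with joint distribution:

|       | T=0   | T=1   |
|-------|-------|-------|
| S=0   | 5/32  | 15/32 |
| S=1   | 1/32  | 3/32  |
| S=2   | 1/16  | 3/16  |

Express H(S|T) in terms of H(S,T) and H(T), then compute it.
H(S|T) = H(S,T) - H(T)

Marginal P(T) (column sums):
  P(T=0) = 5/32 + 1/32 + 1/16 = 1/4
  P(T=1) = 15/32 + 3/32 + 3/16 = 3/4

H(S,T) = -[(5/32)·log₂(5/32) + (15/32)·log₂(15/32) + (1/32)·log₂(1/32) + (3/32)·log₂(3/32) + (1/16)·log₂(1/16) + (3/16)·log₂(3/16)]
  = 0.4184 + 0.5124 + 0.1563 + 0.3202 + 0.2500 + 0.4528
  = 2.1101 bits
H(T) = -[(1/4)·log₂(1/4) + (3/4)·log₂(3/4)]
  = 0.5000 + 0.3113
  = 0.8113 bits

H(S|T) = 2.1101 - 0.8113 = 1.2988 bits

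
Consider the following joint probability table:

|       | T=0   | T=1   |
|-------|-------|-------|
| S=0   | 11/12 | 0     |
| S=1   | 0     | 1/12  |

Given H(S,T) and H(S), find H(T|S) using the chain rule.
From the chain rule: H(S,T) = H(S) + H(T|S)
Therefore: H(T|S) = H(S,T) - H(S)

H(S,T) = -[(11/12)·log₂(11/12) + (1/12)·log₂(1/12)]
  = 0.1151 + 0.2987
  = 0.4138 bits
Marginal P(S) (row sums):
  P(S=0) = 11/12 + 0 = 11/12
  P(S=1) = 0 + 1/12 = 1/12
H(S) = -[(11/12)·log₂(11/12) + (1/12)·log₂(1/12)]
  = 0.1151 + 0.2987
  = 0.4138 bits

H(T|S) = 0.4138 - 0.4138 = 0.0000 bits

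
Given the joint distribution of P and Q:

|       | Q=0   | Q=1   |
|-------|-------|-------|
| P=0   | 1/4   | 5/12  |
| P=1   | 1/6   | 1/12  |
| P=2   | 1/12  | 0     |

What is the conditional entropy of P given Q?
Marginal P(Q) (column sums):
  P(Q=0) = 1/4 + 1/6 + 1/12 = 1/2
  P(Q=1) = 5/12 + 1/12 + 0 = 1/2

H(P|Q) = -Σ P(P,Q)·log₂ P(P|Q), where P(P|Q) = P(P,Q) / P(Q)
  (cells with P(P,Q) = 0 contribute 0)
  (P=0,Q=0): P(P|Q) = (1/4)/(1/2) = 1/2;  -(1/4)·log₂(1/2) = 0.2500
  (P=0,Q=1): P(P|Q) = (5/12)/(1/2) = 5/6;  -(5/12)·log₂(5/6) = 0.1096
  (P=1,Q=0): P(P|Q) = (1/6)/(1/2) = 1/3;  -(1/6)·log₂(1/3) = 0.2642
  (P=1,Q=1): P(P|Q) = (1/12)/(1/2) = 1/6;  -(1/12)·log₂(1/6) = 0.2154
  (P=2,Q=0): P(P|Q) = (1/12)/(1/2) = 1/6;  -(1/12)·log₂(1/6) = 0.2154
H(P|Q) = 0.2500 + 0.1096 + 0.2642 + 0.2154 + 0.2154
  = 1.0546 bits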